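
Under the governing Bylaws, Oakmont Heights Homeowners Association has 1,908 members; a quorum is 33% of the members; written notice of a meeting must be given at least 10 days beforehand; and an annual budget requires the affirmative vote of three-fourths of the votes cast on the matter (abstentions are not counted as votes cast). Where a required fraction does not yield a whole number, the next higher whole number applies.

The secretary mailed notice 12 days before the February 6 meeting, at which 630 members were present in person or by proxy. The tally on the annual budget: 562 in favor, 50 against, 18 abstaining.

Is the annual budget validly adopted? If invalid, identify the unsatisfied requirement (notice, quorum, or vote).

Notice: 12 days given; 10 required. Satisfied.
Quorum: 33% of 1,908 = 629.64, rounded up to 630; 630 present. Satisfied.
Vote: requires three-fourths of the votes cast (630 − 18 abstaining = 612); 3/4 of 612 = 459, so 459 needed; 562 in favor. Satisfied.

Valid — all requirements satisfied.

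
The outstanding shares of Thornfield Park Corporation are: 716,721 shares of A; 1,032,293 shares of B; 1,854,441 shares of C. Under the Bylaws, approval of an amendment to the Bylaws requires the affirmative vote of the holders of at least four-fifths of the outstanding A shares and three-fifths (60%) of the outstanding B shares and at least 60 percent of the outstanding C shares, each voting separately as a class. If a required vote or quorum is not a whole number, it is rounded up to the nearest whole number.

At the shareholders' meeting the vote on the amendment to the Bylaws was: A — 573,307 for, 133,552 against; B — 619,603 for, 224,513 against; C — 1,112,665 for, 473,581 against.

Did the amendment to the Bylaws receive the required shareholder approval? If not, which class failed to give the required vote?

Not approved — the A shares did not give the required vote.

A: 4/5 of 716721 = 573376.80, rounded up to 573377; 573,377 required, 573,307 in favor — not approved.
B: 3/5 of 1032293 = 619375.80, rounded up to 619376; 619,376 required, 619,603 in favor — approved.
C: 3/5 of 1854441 = 1112664.60, rounded up to 1112665; 1,112,665 required, 1,112,665 in favor — approved.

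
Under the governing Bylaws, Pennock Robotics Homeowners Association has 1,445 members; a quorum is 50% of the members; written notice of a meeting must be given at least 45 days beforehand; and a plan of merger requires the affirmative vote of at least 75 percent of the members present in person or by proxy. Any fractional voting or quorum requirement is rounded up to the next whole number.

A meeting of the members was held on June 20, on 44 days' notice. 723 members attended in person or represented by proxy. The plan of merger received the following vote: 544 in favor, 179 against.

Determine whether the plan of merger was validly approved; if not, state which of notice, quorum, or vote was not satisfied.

Invalid — notice requirement not satisfied.

Notice: 44 days given; 45 required. Not satisfied.
Quorum: 50% of 1,445 = 722.50, rounded up to 723; 723 present. Satisfied.
Vote: requires three-fourths of those present (723); 3/4 of 723 = 542.25, rounded up to 543, so 543 needed; 544 in favor. Satisfied.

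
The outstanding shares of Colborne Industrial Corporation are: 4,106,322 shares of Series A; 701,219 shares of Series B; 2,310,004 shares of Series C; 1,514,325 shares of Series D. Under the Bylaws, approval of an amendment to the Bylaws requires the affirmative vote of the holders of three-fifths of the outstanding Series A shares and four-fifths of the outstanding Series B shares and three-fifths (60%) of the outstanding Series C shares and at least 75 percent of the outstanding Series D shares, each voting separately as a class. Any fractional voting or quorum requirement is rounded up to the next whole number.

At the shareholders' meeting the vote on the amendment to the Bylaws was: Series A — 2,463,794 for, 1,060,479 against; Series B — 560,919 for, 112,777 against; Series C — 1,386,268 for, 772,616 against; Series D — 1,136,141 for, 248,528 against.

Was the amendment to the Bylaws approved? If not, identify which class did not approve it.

Series A: 3/5 of 4106322 = 2463793.20, rounded up to 2463794; 2,463,794 required, 2,463,794 in favor — approved.
Series B: 4/5 of 701219 = 560975.20, rounded up to 560976; 560,976 required, 560,919 in favor — not approved.
Series C: 3/5 of 2310004 = 1386002.40, rounded up to 1386003; 1,386,003 required, 1,386,268 in favor — approved.
Series D: 3/4 of 1514325 = 1135743.75, rounded up to 1135744; 1,135,744 required, 1,136,141 in favor — approved.

Not approved — the Series B shares did not give the required vote.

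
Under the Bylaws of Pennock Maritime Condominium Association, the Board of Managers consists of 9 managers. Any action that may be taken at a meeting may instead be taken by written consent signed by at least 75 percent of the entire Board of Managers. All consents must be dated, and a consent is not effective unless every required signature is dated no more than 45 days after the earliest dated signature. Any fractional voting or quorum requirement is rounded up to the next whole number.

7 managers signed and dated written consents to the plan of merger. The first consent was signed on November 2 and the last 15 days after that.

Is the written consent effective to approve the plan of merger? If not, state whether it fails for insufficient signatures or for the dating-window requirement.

Signatures required: at least 75 percent of 9 — 3/4 of 9 = 6.75, rounded up to 7, so 7 needed; 7 signed. Sufficient.
Dating window: the latest signature is 15 days after the earliest; the limit is 45 days. Within the window.

Effective — both the signature and dating-window requirements are satisfied.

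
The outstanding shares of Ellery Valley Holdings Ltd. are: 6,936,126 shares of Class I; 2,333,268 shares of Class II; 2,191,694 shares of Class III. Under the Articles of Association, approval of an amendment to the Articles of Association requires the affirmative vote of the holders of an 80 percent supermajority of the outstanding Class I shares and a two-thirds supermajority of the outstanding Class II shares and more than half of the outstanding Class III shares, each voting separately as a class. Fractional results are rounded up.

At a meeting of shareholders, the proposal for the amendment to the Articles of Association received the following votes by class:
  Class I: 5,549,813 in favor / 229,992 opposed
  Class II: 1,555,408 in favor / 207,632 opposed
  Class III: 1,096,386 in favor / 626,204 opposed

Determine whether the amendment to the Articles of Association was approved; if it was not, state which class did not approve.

Not approved — the Class II shares did not give the required vote.

Class I: 4/5 of 6936126 = 5548900.80, rounded up to 5548901; 5,548,901 required, 5,549,813 in favor — approved.
Class II: 2/3 of 2333268 = 1555512; 1,555,512 required, 1,555,408 in favor — not approved.
Class III: a majority of 2191694 is 1095848; 1,095,848 required, 1,096,386 in favor — approved.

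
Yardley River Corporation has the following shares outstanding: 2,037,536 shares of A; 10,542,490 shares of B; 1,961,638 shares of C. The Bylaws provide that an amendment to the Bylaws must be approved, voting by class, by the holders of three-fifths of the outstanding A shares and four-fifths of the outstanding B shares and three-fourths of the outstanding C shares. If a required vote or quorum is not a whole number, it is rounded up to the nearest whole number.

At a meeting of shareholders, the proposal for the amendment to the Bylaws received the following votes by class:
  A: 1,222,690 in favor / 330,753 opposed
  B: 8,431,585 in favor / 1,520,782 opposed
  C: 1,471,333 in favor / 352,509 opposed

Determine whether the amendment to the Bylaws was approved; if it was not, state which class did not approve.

A: 3/5 of 2037536 = 1222521.60, rounded up to 1222522; 1,222,522 required, 1,222,690 in favor — approved.
B: 4/5 of 10542490 = 8433992; 8,433,992 required, 8,431,585 in favor — not approved.
C: 3/4 of 1961638 = 1471228.50, rounded up to 1471229; 1,471,229 required, 1,471,333 in favor — approved.

Not approved — the B shares did not give the required vote.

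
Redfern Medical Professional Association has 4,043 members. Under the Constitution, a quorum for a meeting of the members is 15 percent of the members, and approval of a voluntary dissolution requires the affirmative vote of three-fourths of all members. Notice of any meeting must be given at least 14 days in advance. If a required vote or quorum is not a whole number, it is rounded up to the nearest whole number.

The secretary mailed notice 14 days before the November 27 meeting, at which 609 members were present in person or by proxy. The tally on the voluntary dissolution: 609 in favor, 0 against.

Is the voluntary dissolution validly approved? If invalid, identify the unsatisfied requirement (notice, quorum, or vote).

Invalid — vote requirement not satisfied.

Notice: 14 days given; 14 required. Satisfied.
Quorum: 15% of 4,043 = 606.45, rounded up to 607; 609 present. Satisfied.
Vote: requires three-fourths of all members (4,043); 3/4 of 4043 = 3032.25, rounded up to 3033, so 3,033 needed; 609 in favor. Not satisfied.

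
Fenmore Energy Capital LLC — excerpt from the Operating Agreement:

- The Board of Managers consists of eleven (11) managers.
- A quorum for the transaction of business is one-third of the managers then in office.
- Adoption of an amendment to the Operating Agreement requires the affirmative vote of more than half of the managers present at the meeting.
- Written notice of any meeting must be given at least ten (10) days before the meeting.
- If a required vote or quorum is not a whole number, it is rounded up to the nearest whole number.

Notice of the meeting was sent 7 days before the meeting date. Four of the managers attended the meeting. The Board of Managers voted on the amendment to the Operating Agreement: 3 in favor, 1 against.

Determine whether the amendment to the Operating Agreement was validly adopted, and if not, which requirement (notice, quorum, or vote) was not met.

Notice: 7 days given; 10 required (7 < 10). Not satisfied.
Quorum: 4 present; quorum is 4. Satisfied.
Vote: the amendment to the Operating Agreement requires a majority of the managers present (4). A majority of 4 is 3, so 3 affirmative votes are needed; 3 voted in favor. Satisfied.

Invalid — notice requirement not satisfied.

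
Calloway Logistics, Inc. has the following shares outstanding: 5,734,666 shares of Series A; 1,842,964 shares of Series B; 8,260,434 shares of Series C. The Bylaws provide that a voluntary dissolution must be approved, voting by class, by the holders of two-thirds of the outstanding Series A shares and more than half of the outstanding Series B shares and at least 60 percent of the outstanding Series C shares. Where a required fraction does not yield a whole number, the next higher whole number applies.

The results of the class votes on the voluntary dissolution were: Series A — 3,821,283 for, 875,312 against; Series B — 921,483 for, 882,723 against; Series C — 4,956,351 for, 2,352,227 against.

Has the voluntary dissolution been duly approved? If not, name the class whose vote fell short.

Series A: 2/3 of 5734666 = 3823110.67, rounded up to 3823111; 3,823,111 required, 3,821,283 in favor — not approved.
Series B: a majority of 1842964 is 921483; 921,483 required, 921,483 in favor — approved.
Series C: 3/5 of 8260434 = 4956260.40, rounded up to 4956261; 4,956,261 required, 4,956,351 in favor — approved.

Not approved — the Series A shares did not give the required vote.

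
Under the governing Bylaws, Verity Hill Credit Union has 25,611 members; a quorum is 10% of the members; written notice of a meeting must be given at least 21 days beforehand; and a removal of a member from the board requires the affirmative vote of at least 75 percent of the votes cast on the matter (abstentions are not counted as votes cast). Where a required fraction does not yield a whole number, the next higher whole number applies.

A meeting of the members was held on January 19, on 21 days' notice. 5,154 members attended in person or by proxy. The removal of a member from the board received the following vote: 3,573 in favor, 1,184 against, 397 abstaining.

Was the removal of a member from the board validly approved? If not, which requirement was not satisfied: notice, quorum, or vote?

Notice: 21 days given; 21 required. Satisfied.
Quorum: 10% of 25,611 = 2,561.10, rounded up to 2,562; 5,154 present. Satisfied.
Vote: requires three-fourths of the votes cast (5,154 − 397 abstaining = 4,757); 3/4 of 4757 = 3567.75, rounded up to 3568, so 3,568 needed; 3,573 in favor. Satisfied.

Valid — all requirements satisfied.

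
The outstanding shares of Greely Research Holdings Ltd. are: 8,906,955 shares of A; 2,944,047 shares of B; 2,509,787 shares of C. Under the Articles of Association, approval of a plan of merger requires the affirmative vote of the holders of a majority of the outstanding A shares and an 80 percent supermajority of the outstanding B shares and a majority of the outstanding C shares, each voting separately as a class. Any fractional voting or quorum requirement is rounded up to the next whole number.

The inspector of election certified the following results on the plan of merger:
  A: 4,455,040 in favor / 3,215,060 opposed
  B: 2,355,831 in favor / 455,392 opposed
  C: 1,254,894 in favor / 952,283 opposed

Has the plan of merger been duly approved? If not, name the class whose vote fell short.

Approved — every class gave the required vote.

A: a majority of 8906955 is 4453478; 4,453,478 required, 4,455,040 in favor — approved.
B: 4/5 of 2944047 = 2355237.60, rounded up to 2355238; 2,355,238 required, 2,355,831 in favor — approved.
C: a majority of 2509787 is 1254894; 1,254,894 required, 1,254,894 in favor — approved.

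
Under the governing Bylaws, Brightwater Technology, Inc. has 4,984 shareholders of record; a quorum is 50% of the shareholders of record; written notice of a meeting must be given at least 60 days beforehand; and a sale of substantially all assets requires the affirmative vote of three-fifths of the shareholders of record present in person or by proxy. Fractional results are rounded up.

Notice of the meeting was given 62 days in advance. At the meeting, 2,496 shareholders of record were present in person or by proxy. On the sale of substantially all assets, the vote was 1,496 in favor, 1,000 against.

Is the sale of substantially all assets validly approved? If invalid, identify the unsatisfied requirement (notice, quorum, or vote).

Notice: 62 days given; 60 required. Satisfied.
Quorum: 50% of 4,984 = 2,492; 2,496 present. Satisfied.
Vote: requires three-fifths of those present (2,496); 3/5 of 2496 = 1497.60, rounded up to 1498, so 1,498 needed; 1,496 in favor. Not satisfied.

Invalid — vote requirement not satisfied.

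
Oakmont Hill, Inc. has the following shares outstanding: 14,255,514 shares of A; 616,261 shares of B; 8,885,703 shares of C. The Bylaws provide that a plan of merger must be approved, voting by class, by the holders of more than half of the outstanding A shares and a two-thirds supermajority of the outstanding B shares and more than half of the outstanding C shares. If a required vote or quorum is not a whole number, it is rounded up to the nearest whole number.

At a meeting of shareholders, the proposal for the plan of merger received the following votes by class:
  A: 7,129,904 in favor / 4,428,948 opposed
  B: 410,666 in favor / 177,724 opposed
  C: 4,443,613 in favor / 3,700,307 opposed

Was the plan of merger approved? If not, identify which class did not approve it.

A: a majority of 14255514 is 7127758; 7,127,758 required, 7,129,904 in favor — approved.
B: 2/3 of 616261 = 410840.67, rounded up to 410841; 410,841 required, 410,666 in favor — not approved.
C: a majority of 8885703 is 4442852; 4,442,852 required, 4,443,613 in favor — approved.

Not approved — the B shares did not give the required vote.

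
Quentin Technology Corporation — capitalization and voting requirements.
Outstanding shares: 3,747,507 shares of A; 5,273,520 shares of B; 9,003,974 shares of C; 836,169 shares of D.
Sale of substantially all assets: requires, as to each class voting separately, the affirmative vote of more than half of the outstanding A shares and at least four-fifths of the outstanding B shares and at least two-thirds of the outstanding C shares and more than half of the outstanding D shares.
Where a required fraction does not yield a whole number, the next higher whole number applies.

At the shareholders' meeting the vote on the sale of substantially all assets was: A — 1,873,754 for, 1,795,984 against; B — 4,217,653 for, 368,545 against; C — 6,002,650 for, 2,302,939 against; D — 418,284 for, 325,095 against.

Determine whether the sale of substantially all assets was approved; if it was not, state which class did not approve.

A: a majority of 3747507 is 1873754; 1,873,754 required, 1,873,754 in favor — approved.
B: 4/5 of 5273520 = 4218816; 4,218,816 required, 4,217,653 in favor — not approved.
C: 2/3 of 9003974 = 6002649.33, rounded up to 6002650; 6,002,650 required, 6,002,650 in favor — approved.
D: a majority of 836169 is 418085; 418,085 required, 418,284 in favor — approved.

Not approved — the B shares did not give the required vote.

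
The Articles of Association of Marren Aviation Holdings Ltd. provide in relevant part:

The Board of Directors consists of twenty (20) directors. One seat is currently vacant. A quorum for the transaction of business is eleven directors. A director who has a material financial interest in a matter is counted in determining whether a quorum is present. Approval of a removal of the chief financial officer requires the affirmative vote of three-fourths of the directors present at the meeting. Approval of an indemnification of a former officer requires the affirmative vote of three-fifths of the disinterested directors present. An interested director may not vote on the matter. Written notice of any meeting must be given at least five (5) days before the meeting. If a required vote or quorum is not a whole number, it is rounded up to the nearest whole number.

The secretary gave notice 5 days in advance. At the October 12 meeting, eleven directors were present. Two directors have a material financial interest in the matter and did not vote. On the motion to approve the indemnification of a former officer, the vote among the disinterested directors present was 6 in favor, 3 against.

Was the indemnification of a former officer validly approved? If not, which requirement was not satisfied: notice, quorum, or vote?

Valid — all requirements satisfied.

Notice: 5 days given; 5 required (5 ≥ 5). Satisfied.
Quorum: 11 present (interested directors count toward quorum); quorum is 11. Satisfied.
Vote: the indemnification of a former officer requires three-fifths of the disinterested directors present (11 − 2 = 9). 3/5 of 9 = 5.40, rounded up to 6, so 6 affirmative votes are needed; 6 voted in favor. Satisfied.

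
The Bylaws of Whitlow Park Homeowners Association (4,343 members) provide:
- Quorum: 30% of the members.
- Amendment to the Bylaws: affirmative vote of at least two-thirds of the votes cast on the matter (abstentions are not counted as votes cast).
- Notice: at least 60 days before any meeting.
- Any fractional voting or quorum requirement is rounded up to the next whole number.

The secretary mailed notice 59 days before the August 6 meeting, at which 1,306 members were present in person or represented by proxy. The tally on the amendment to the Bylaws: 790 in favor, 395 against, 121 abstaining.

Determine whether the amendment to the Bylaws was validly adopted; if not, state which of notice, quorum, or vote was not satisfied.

Notice: 59 days given; 60 required. Not satisfied.
Quorum: 30% of 4,343 = 1,302.90, rounded up to 1,303; 1,306 present. Satisfied.
Vote: requires two-thirds of the votes cast (1,306 − 121 abstaining = 1,185); 2/3 of 1185 = 790, so 790 needed; 790 in favor. Satisfied.

Invalid — notice requirement not satisfied.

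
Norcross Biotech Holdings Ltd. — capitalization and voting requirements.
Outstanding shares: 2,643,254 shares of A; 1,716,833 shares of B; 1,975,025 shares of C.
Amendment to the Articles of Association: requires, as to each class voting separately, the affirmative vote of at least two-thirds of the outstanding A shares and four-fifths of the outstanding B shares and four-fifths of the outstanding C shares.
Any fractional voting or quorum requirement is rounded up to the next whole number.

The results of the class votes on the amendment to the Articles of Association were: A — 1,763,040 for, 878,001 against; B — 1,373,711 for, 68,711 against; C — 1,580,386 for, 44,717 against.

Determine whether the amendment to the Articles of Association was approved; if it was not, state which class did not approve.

A: 2/3 of 2643254 = 1762169.33, rounded up to 1762170; 1,762,170 required, 1,763,040 in favor — approved.
B: 4/5 of 1716833 = 1373466.40, rounded up to 1373467; 1,373,467 required, 1,373,711 in favor — approved.
C: 4/5 of 1975025 = 1580020; 1,580,020 required, 1,580,386 in favor — approved.

Approved — every class gave the required vote.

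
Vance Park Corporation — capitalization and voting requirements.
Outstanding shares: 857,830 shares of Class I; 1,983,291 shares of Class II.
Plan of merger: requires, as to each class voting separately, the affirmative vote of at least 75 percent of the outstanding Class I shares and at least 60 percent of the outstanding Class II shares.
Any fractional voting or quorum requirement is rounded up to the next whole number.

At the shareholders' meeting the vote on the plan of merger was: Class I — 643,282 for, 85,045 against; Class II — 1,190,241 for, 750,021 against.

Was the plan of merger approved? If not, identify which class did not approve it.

Class I: 3/4 of 857830 = 643372.50, rounded up to 643373; 643,373 required, 643,282 in favor — not approved.
Class II: 3/5 of 1983291 = 1189974.60, rounded up to 1189975; 1,189,975 required, 1,190,241 in favor — approved.

Not approved — the Class I shares did not give the required vote.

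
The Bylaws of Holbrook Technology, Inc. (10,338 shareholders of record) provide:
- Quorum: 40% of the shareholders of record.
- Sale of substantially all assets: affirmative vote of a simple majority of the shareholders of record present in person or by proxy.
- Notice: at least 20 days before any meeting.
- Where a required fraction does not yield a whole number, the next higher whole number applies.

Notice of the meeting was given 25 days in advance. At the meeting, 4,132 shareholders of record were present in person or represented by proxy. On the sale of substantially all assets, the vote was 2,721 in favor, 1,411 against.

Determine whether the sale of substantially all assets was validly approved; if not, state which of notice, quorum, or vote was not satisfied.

Notice: 25 days given; 20 required. Satisfied.
Quorum: 40% of 10,338 = 4,135.20, rounded up to 4,136; 4,132 present. Not satisfied.
Vote: requires a majority of those present (4,132); a majority of 4132 is 2067, so 2,067 needed; 2,721 in favor. Satisfied.

Invalid — quorum requirement not satisfied.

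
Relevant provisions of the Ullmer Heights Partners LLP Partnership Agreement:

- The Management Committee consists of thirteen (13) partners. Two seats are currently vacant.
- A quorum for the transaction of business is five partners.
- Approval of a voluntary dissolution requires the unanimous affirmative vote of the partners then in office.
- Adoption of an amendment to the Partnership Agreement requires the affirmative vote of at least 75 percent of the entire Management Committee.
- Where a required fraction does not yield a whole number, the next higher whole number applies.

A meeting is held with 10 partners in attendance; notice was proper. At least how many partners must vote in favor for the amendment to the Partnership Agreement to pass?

10

The amendment to the Partnership Agreement requires three-fourths of the entire Management Committee (13).
3/4 of 13 = 9.75, rounded up to 10.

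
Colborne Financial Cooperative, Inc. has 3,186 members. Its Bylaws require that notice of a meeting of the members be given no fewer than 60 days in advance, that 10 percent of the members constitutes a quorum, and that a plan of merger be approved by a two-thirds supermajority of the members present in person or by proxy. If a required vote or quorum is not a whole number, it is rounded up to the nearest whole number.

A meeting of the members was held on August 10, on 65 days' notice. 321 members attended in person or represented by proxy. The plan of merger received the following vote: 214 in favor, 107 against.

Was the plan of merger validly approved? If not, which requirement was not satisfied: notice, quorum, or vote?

Notice: 65 days given; 60 required. Satisfied.
Quorum: 10% of 3,186 = 318.60, rounded up to 319; 321 present. Satisfied.
Vote: requires two-thirds of those present (321); 2/3 of 321 = 214, so 214 needed; 214 in favor. Satisfied.

Valid — all requirements satisfied.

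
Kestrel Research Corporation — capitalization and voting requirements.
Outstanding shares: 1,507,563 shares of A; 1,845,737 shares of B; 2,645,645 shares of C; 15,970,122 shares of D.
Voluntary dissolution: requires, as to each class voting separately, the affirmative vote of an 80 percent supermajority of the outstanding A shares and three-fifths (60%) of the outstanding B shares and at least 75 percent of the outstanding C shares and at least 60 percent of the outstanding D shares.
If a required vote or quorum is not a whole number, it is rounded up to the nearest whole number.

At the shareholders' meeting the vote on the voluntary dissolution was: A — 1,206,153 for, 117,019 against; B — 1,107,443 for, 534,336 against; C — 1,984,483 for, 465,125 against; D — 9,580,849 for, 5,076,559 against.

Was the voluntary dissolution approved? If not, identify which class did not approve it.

Not approved — the D shares did not give the required vote.

A: 4/5 of 1507563 = 1206050.40, rounded up to 1206051; 1,206,051 required, 1,206,153 in favor — approved.
B: 3/5 of 1845737 = 1107442.20, rounded up to 1107443; 1,107,443 required, 1,107,443 in favor — approved.
C: 3/4 of 2645645 = 1984233.75, rounded up to 1984234; 1,984,234 required, 1,984,483 in favor — approved.
D: 3/5 of 15970122 = 9582073.20, rounded up to 9582074; 9,582,074 required, 9,580,849 in favor — not approved.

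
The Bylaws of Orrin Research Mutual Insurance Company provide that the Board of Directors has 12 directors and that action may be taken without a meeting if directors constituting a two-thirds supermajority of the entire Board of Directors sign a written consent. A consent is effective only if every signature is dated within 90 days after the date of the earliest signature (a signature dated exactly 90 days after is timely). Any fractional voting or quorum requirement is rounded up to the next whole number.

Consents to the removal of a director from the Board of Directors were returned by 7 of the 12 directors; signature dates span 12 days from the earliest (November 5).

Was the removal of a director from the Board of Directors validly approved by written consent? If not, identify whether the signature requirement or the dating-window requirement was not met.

Not effective — insufficient signatures.

Signatures required: a two-thirds supermajority of 12 — 2/3 of 12 = 8, so 8 needed; 7 signed. Insufficient.
Dating window: the latest signature is 12 days after the earliest; the limit is 90 days. Within the window.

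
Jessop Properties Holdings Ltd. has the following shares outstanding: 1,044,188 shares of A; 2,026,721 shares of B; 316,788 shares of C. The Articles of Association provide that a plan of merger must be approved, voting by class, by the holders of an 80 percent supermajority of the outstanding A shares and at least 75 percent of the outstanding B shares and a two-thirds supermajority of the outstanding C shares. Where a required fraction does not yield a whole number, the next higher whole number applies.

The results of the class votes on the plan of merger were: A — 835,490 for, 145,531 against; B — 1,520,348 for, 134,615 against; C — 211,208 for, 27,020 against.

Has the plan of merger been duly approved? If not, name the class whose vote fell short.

Approved — every class gave the required vote.

A: 4/5 of 1044188 = 835350.40, rounded up to 835351; 835,351 required, 835,490 in favor — approved.
B: 3/4 of 2026721 = 1520040.75, rounded up to 1520041; 1,520,041 required, 1,520,348 in favor — approved.
C: 2/3 of 316788 = 211192; 211,192 required, 211,208 in favor — approved.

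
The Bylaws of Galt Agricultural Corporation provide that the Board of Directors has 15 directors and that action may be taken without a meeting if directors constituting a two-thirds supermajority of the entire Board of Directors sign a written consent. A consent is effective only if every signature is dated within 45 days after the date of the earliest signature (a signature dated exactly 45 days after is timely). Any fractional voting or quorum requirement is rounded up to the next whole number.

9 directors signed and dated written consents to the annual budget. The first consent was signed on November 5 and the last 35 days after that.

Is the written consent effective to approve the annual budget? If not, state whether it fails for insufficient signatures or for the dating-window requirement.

Signatures required: a two-thirds supermajority of 15 — 2/3 of 15 = 10, so 10 needed; 9 signed. Insufficient.
Dating window: the latest signature is 35 days after the earliest; the limit is 45 days. Within the window.

Not effective — insufficient signatures.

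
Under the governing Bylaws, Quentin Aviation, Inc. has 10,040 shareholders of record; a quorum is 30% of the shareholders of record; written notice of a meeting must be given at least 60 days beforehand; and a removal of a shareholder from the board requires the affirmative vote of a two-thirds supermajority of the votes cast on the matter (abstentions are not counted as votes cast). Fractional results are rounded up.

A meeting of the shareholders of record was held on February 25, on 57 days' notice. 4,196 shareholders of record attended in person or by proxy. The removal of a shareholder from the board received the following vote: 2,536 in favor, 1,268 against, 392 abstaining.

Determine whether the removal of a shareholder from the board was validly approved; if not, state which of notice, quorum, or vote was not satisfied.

Notice: 57 days given; 60 required. Not satisfied.
Quorum: 30% of 10,040 = 3,012; 4,196 present. Satisfied.
Vote: requires two-thirds of the votes cast (4,196 − 392 abstaining = 3,804); 2/3 of 3804 = 2536, so 2,536 needed; 2,536 in favor. Satisfied.

Invalid — notice requirement not satisfied.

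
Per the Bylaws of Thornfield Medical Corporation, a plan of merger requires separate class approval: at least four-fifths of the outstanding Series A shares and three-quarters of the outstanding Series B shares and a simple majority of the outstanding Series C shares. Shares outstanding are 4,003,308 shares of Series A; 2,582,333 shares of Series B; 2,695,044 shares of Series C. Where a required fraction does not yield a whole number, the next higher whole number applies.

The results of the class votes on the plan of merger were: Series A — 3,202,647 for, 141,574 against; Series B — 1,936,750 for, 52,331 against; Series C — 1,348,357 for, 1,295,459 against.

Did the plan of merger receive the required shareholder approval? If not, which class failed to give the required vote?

Series A: 4/5 of 4003308 = 3202646.40, rounded up to 3202647; 3,202,647 required, 3,202,647 in favor — approved.
Series B: 3/4 of 2582333 = 1936749.75, rounded up to 1936750; 1,936,750 required, 1,936,750 in favor — approved.
Series C: a majority of 2695044 is 1347523; 1,347,523 required, 1,348,357 in favor — approved.

Approved — every class gave the required vote.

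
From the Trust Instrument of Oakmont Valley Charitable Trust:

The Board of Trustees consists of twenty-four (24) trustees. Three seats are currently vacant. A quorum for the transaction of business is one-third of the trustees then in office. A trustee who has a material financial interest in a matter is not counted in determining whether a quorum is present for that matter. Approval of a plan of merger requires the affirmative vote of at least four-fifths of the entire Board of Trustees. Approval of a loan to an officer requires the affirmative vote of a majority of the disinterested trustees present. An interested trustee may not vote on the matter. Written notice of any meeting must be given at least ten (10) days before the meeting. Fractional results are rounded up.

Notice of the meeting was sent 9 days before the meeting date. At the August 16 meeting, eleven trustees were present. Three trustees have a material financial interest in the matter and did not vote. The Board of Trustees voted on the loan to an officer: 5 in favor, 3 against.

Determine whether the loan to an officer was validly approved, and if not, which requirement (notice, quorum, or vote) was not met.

Notice: 9 days given; 10 required (9 < 10). Not satisfied.
Quorum: 11 present, but the 3 interested trustees do not count, leaving 8. Quorum is 7. Satisfied.
Vote: the loan to an officer requires a majority of the disinterested trustees present (11 − 3 = 8). A majority of 8 is 5, so 5 affirmative votes are needed; 5 voted in favor. Satisfied.

Invalid — notice requirement not satisfied.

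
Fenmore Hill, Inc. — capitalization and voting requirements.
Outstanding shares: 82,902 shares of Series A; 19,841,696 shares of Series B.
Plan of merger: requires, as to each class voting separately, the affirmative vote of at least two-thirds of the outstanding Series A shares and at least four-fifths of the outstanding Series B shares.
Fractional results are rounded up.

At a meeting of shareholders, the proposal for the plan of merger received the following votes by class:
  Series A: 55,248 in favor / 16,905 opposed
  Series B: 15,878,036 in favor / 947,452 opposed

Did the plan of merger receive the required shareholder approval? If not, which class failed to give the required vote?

Not approved — the Series A shares did not give the required vote.

Series A: 2/3 of 82902 = 55268; 55,268 required, 55,248 in favor — not approved.
Series B: 4/5 of 19841696 = 15873356.80, rounded up to 15873357; 15,873,357 required, 15,878,036 in favor — approved.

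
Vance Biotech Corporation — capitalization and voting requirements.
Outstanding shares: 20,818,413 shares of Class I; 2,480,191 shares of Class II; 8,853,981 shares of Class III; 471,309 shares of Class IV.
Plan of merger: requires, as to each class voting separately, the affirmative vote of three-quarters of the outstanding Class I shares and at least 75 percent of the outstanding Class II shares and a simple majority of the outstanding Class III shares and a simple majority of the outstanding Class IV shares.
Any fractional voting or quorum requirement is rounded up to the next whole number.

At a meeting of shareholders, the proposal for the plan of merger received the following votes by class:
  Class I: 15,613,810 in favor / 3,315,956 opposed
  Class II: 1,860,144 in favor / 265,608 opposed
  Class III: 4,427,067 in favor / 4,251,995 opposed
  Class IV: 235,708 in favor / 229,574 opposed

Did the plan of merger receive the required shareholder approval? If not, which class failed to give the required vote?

Approved — every class gave the required vote.

Class I: 3/4 of 20818413 = 15613809.75, rounded up to 15613810; 15,613,810 required, 15,613,810 in favor — approved.
Class II: 3/4 of 2480191 = 1860143.25, rounded up to 1860144; 1,860,144 required, 1,860,144 in favor — approved.
Class III: a majority of 8853981 is 4426991; 4,426,991 required, 4,427,067 in favor — approved.
Class IV: a majority of 471309 is 235655; 235,655 required, 235,708 in favor — approved.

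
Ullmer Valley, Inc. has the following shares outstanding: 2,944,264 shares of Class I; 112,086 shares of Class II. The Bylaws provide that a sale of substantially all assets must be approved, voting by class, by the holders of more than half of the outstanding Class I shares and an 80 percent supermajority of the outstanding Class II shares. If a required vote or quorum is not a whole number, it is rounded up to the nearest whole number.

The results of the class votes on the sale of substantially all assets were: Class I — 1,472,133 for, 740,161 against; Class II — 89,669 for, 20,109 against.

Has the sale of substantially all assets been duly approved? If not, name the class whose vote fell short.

Approved — every class gave the required vote.

Class I: a majority of 2944264 is 1472133; 1,472,133 required, 1,472,133 in favor — approved.
Class II: 4/5 of 112086 = 89668.80, rounded up to 89669; 89,669 required, 89,669 in favor — approved.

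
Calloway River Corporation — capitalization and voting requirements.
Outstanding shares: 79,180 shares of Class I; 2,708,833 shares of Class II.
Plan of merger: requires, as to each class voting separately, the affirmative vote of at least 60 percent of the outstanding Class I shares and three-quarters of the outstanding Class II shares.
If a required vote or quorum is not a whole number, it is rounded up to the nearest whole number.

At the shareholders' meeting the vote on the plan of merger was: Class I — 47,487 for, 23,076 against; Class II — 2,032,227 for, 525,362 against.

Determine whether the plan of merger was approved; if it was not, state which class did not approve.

Not approved — the Class I shares did not give the required vote.

Class I: 3/5 of 79180 = 47508; 47,508 required, 47,487 in favor — not approved.
Class II: 3/4 of 2708833 = 2031624.75, rounded up to 2031625; 2,031,625 required, 2,032,227 in favor — approved.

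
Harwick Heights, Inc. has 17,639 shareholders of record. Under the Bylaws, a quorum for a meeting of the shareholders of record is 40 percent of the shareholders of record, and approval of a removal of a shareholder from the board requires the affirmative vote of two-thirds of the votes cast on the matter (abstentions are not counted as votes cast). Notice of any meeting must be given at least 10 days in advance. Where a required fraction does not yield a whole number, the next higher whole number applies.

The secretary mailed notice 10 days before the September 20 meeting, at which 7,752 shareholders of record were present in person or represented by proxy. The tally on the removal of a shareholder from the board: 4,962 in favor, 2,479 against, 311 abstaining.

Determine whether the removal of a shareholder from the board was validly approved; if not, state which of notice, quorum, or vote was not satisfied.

Notice: 10 days given; 10 required. Satisfied.
Quorum: 40% of 17,639 = 7,055.60, rounded up to 7,056; 7,752 present. Satisfied.
Vote: requires two-thirds of the votes cast (7,752 − 311 abstaining = 7,441); 2/3 of 7441 = 4960.67, rounded up to 4961, so 4,961 needed; 4,962 in favor. Satisfied.

Valid — all requirements satisfied.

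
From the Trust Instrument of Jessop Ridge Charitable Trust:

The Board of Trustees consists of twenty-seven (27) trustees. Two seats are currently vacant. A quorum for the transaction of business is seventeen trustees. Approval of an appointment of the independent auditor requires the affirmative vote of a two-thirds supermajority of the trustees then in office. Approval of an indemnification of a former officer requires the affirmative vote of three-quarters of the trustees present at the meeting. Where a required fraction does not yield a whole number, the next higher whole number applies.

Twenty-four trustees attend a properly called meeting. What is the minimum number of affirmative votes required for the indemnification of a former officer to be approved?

The indemnification of a former officer requires three-fourths of the trustees present (24).
3/4 of 24 = 18.

18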